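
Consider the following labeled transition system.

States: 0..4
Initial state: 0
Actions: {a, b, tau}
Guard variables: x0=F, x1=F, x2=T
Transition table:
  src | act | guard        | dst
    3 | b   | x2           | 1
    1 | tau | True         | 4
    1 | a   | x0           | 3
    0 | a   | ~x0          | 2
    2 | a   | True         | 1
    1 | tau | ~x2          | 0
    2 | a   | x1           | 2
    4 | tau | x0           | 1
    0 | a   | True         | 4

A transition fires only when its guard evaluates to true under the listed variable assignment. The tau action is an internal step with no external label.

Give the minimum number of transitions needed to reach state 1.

BFS to 1:
  L0 = {0}
  L1 = {2,4}
  L2 = {1}
first hit 1 at d=2 via a·a

Answer: 2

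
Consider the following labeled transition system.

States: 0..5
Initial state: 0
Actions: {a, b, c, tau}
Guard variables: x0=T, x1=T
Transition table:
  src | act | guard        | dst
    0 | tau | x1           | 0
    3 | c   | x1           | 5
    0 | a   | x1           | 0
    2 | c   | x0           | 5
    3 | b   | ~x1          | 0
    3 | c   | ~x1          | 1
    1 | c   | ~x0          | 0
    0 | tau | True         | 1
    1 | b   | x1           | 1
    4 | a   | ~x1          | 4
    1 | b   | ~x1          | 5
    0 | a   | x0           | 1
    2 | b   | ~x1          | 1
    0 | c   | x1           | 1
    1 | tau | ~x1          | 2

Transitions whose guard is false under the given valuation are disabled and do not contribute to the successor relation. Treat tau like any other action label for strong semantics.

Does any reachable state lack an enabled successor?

R = {0,1}
  0: a→0  a→1  c→1  tau→0  tau→1  [5 out]
  1: b→1  [1 out]

Answer: DEADLOCK-FREE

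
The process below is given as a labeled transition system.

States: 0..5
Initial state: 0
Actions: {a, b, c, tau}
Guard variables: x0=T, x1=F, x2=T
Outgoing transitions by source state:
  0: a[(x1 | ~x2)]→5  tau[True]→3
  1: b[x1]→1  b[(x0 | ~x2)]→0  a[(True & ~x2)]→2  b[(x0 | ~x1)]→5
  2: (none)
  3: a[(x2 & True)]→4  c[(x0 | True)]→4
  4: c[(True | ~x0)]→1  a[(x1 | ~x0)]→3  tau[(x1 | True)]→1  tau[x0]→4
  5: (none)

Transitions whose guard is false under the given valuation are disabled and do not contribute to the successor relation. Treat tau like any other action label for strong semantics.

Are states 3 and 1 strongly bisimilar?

Answer: NOT BISIMILAR

Working:
Compute ~ classes (split until stable):
  P[0] = {{0,1,2,3,4,5}}
  P[1] = {{0},{1},{2,5},{3},{4}}
stable after 2 split(s): 5 block(s)
[3]={3}  [1]={1}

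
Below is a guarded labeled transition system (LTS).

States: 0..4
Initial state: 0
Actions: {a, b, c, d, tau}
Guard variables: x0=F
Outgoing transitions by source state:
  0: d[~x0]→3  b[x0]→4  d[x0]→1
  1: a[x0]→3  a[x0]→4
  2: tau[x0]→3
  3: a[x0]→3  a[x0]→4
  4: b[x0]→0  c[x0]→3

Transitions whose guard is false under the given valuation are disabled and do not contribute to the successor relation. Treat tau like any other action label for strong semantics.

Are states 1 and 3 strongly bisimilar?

Compute ~ classes (split until stable):
  π0 = {{0,1,2,3,4}}
  π1 = {{0},{1,2,3,4}}
Fixed point at round 2; 2 class(es).
1∈{1,2,3,4}, 3∈{1,2,3,4}

Answer: BISIMILAR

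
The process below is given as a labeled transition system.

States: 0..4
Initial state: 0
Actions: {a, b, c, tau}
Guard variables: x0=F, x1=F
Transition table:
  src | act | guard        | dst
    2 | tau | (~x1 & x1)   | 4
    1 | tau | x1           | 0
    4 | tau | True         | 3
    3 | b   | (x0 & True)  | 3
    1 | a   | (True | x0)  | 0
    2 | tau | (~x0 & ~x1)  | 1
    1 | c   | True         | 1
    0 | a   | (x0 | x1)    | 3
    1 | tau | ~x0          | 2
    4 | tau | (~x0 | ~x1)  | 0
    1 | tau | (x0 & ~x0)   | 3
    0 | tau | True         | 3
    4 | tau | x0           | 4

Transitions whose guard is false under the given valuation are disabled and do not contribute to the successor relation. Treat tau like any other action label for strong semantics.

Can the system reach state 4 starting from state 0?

Answer: UNREACHABLE

Analysis:
7 transition(s) survive guard evaluation.
depth 0: {0}
depth 1: {3}  now seen {0,3}
R = {0,3}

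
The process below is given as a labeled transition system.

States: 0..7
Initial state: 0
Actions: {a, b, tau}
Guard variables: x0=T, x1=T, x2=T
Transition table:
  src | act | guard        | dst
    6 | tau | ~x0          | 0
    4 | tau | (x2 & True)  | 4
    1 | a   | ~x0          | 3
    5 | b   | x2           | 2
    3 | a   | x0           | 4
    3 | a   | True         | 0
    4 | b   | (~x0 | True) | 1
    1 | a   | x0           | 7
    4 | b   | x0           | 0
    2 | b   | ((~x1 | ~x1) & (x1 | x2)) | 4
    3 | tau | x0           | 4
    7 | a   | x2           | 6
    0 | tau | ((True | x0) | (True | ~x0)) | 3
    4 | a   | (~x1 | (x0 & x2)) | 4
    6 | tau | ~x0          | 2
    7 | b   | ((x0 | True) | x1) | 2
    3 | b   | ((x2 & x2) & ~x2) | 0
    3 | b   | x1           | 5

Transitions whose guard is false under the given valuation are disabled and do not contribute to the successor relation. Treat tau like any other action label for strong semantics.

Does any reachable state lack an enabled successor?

Answer: DEADLOCK at state 2

Trace:
R = {0,1,2,3,4,5,6,7}
  0: tau→3  [1 exit(s)]
  1: a→7  [1 exit(s)]
  2: ∅  [deadlock]
  3: a→0  a→4  b→5  tau→4  [4 exit(s)]
  4: a→4  b→0  b→1  tau→4  [4 exit(s)]
  5: b→2  [1 exit(s)]
  6: ∅  [deadlock]
  7: a→6  b→2  [2 exit(s)]
witness 2: tau·b·b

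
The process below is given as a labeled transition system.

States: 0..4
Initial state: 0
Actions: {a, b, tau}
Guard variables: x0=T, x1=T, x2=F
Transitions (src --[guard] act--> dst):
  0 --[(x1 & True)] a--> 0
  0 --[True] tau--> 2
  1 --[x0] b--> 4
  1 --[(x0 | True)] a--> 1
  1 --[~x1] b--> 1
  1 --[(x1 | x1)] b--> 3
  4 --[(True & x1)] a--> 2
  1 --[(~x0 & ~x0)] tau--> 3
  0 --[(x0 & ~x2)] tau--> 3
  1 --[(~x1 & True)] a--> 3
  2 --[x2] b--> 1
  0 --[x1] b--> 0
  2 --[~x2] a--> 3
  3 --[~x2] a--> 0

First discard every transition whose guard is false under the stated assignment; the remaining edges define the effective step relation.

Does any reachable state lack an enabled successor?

Answer: DEADLOCK-FREE

Trace:
Reachable = {0,2,3}
  0: a→0  b→0  tau→2  tau→3  [4 out]
  2: a→3  [1 out]
  3: a→0  [1 out]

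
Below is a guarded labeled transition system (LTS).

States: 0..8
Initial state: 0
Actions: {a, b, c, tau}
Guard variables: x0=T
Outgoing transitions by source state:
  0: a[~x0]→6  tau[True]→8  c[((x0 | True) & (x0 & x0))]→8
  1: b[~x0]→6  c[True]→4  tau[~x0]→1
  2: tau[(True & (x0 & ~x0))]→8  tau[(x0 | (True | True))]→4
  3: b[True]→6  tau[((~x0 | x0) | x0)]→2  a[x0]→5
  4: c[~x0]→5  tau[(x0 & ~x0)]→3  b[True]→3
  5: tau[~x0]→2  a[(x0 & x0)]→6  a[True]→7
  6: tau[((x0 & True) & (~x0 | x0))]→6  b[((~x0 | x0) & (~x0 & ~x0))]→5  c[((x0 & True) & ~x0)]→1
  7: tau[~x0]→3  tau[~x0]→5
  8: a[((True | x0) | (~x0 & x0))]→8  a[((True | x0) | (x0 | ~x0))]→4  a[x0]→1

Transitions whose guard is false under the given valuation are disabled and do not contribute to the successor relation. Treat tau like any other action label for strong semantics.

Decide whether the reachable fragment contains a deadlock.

Reachable = {0,1,2,3,4,5,6,7,8}
  0: c→8  tau→8  [2 exit(s)]
  1: c→4  [1 exit(s)]
  2: tau→4  [1 exit(s)]
  3: a→5  b→6  tau→2  [3 exit(s)]
  4: b→3  [1 exit(s)]
  5: a→6  a→7  [2 exit(s)]
  6: tau→6  [1 exit(s)]
  7: ∅  [no exit]
  8: a→1  a→4  a→8  [3 exit(s)]
Path to 7: tau·a·b·a·a

Answer: DEADLOCK at state 7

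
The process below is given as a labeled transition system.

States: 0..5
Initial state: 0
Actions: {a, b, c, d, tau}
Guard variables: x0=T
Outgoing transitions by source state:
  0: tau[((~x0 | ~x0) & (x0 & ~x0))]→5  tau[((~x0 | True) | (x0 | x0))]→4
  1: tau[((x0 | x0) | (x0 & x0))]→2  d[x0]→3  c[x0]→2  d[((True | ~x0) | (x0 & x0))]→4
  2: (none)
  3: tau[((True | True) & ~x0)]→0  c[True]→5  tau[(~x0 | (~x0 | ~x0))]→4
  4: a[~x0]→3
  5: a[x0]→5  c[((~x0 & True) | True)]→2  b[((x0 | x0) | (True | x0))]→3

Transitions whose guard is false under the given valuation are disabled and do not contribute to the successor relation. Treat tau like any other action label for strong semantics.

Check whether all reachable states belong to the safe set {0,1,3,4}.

Safe = {0,1,3,4}
Reach set: {0,4}
  0: safe
  4: safe

Answer: INVARIANT HOLDS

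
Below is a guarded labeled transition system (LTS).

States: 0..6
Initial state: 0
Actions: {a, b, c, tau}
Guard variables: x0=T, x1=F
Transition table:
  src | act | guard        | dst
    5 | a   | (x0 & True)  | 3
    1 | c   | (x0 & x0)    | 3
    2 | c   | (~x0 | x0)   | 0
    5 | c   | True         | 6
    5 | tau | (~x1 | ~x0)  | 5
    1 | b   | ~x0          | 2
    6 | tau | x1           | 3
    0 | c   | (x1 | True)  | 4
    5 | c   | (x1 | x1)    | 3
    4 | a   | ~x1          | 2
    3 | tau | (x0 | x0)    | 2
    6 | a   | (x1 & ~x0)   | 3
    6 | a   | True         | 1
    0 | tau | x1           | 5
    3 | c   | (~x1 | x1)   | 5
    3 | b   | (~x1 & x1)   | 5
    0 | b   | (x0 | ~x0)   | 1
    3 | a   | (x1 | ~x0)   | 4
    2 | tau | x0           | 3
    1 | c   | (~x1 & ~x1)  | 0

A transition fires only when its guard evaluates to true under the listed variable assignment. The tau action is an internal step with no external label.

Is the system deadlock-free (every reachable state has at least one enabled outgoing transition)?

Reach set: {0,1,2,3,4,5,6}
  0: b→1  c→4  [deg 2]
  1: c→0  c→3  [deg 2]
  2: c→0  tau→3  [deg 2]
  3: c→5  tau→2  [deg 2]
  4: a→2  [deg 1]
  5: a→3  c→6  tau→5  [deg 3]
  6: a→1  [deg 1]

Answer: DEADLOCK-FREE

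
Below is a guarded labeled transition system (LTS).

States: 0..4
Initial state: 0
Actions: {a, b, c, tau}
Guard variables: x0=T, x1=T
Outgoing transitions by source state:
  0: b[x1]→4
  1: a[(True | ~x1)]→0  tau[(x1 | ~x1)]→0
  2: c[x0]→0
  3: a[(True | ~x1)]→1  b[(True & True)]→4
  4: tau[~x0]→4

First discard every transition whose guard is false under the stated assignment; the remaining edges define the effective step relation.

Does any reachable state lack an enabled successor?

Answer: DEADLOCK at state 4

Working:
Reach set: {0,4}
  0: b→4  [1 out]
  4: ∅  [STUCK]
witness 4: b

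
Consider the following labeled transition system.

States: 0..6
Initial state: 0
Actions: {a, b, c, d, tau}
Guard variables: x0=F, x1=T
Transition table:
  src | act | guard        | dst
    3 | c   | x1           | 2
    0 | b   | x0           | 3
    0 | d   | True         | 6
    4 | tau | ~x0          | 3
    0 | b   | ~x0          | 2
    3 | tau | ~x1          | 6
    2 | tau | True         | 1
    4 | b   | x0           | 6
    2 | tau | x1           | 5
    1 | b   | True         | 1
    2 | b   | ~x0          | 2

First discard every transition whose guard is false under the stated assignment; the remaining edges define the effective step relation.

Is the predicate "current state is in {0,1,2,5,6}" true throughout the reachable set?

Inv-set: {0,1,2,5,6}
Reachable = {0,1,2,5,6}
  0: safe
  1: safe
  2: safe
  5: safe
  6: safe

Answer: INVARIANT HOLDS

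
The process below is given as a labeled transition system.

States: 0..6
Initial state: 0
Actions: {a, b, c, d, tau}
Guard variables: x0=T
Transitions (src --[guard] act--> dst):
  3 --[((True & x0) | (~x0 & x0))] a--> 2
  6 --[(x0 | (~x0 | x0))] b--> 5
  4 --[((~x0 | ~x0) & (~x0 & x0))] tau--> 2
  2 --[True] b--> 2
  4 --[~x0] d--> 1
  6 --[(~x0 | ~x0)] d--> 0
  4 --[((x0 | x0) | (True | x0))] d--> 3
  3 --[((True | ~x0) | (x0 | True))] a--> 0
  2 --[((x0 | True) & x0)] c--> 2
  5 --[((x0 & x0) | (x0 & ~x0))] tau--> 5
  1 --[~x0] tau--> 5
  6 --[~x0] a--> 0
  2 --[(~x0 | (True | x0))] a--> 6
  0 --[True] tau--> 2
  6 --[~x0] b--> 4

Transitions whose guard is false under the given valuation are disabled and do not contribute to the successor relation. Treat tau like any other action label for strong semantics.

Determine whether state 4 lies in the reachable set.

Answer: UNREACHABLE

Trace:
9 transition(s) survive guard evaluation.
depth 0: {0}
depth 1: {2}  cumulative {0,2}
depth 2: {6}  cumulative {0,2,6}
depth 3: {5}  cumulative {0,2,5,6}
R = {0,2,5,6}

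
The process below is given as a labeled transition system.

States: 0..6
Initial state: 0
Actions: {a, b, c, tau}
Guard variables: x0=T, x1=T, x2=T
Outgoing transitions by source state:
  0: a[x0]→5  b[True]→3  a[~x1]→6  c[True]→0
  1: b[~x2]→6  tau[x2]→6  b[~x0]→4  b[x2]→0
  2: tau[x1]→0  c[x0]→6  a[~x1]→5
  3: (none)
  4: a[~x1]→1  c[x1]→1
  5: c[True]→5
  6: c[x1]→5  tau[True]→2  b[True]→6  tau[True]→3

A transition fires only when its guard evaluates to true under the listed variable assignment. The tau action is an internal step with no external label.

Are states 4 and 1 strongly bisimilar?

Answer: NOT BISIMILAR

Working:
Compute ~ classes (split until stable):
  P[0] = {{0,1,2,3,4,5,6}}
  P[1] = {{0},{1},{2},{3},{4,5},{6}}
  P[2] = {{0},{1},{2},{3},{4},{5},{6}}
Fixed point at round 3; 7 class(es).
4∈{4}, 1∈{1}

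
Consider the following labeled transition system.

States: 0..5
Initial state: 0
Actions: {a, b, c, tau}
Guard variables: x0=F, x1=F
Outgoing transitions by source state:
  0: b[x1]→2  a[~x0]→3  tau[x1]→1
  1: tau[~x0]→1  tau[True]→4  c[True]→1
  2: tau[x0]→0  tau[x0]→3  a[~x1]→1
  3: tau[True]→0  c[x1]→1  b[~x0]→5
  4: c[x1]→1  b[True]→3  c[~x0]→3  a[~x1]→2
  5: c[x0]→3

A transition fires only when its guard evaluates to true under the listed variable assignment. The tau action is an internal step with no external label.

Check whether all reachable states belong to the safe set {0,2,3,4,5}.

Answer: INVARIANT HOLDS

Working:
Inv-set: {0,2,3,4,5}
Reachable = {0,3,5}
  0: safe
  3: safe
  5: safe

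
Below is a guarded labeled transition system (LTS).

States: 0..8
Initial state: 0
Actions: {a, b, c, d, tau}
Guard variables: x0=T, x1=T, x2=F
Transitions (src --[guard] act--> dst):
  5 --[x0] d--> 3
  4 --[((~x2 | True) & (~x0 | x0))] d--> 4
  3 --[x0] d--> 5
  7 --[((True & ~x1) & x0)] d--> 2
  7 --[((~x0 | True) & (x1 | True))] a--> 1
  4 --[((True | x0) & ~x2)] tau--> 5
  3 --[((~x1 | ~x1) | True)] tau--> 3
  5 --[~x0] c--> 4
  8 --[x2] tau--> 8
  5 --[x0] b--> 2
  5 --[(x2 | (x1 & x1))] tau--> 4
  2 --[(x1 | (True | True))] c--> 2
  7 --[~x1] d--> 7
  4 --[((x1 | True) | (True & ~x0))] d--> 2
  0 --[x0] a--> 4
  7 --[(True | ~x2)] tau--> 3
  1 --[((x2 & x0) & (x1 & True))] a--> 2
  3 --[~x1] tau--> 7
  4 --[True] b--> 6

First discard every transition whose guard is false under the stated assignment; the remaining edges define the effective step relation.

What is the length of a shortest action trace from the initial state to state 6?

Answer: 2

Working:
Breadth-first toward 6:
  Layer 0: {0}
  Layer 1: {4}
  Layer 2: {2,5,6}
6 enters at depth 2; path a·b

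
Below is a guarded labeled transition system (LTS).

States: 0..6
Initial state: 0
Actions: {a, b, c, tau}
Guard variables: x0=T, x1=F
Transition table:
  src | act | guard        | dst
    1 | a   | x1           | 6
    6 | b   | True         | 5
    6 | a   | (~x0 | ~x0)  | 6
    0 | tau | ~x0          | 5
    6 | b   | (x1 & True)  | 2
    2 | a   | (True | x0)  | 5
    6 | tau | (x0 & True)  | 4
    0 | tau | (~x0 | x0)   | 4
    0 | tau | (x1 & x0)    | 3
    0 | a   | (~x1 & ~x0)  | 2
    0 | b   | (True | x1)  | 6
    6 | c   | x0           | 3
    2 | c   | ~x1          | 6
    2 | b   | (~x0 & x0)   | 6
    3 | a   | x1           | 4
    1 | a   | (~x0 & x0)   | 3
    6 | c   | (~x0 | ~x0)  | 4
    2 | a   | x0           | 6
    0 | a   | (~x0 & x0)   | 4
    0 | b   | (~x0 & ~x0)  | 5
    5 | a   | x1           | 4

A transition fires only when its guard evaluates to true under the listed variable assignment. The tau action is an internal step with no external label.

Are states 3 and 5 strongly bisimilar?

Bisimulation quotient by refinement:
  round 0: {{0,1,2,3,4,5,6}}
  round 1: {{0},{1,3,4,5},{2},{6}}
stable after 2 split(s): 4 block(s)
class of 3: {1,3,4,5}; class of 5: {1,3,4,5}

Answer: BISIMILAR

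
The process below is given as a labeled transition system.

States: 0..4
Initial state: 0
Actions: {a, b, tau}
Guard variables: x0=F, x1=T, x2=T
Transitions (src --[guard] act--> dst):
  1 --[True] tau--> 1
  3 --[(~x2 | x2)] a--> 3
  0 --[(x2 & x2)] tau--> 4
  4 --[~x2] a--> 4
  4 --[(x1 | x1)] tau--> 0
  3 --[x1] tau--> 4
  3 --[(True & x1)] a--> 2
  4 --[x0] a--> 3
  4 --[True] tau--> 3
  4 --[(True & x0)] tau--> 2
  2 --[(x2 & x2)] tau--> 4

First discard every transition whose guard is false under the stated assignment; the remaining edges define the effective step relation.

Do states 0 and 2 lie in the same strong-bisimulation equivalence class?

Answer: BISIMILAR

Working:
Refine partition for ~:
  P[0] = {{0,1,2,3,4}}
  P[1] = {{0,1,2,4},{3}}
  P[2] = {{0,1,2},{3},{4}}
  P[3] = {{0,2},{1},{3},{4}}
Fixed point at round 4; 4 class(es).
[0]={0,2}  [2]={0,2}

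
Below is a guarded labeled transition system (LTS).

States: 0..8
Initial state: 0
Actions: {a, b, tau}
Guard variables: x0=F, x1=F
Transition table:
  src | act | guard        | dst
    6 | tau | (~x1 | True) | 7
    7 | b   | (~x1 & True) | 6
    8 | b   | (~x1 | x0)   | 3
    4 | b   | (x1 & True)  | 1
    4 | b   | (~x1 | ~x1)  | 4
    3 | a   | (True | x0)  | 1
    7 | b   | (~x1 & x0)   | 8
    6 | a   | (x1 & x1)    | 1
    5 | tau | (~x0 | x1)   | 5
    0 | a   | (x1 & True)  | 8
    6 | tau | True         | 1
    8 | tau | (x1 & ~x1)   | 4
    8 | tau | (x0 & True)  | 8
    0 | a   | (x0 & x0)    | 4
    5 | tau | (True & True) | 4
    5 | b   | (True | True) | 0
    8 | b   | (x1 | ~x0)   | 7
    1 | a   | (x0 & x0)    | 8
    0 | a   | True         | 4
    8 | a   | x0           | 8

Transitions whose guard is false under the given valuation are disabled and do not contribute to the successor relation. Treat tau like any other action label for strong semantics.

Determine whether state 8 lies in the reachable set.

Answer: UNREACHABLE

Trace:
11 transition(s) survive guard evaluation.
Layer 0: {0}
Layer 1: {4}  cumulative {0,4}
Reach set: {0,4}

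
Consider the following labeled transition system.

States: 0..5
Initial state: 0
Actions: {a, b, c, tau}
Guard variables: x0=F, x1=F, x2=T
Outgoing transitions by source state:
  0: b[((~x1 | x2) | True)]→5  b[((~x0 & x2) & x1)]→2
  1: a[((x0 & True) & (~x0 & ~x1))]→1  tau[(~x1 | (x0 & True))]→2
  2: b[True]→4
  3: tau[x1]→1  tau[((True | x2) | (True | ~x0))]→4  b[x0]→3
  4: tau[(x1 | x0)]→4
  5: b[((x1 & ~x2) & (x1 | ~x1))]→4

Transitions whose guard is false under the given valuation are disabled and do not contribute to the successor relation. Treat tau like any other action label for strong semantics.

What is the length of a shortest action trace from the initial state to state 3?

Layered search for 3:
  depth 0: {0}
  depth 1: {5}
3 never appears.

Answer: UNREACHABLE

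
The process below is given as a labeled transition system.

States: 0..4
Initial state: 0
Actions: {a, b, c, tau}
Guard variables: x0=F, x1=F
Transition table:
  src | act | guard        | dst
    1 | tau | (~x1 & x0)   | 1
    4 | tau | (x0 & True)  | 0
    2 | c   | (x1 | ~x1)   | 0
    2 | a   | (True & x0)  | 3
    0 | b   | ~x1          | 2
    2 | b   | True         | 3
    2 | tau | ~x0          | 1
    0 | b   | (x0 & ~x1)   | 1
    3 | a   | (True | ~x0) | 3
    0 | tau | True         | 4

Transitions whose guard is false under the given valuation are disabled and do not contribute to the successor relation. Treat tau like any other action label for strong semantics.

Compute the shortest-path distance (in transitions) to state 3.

Answer: 2

Trace:
Layered search for 3:
  depth 0: {0}
  depth 1: {2,4}
  depth 2: {1,3}
first hit 3 at d=2 via b·b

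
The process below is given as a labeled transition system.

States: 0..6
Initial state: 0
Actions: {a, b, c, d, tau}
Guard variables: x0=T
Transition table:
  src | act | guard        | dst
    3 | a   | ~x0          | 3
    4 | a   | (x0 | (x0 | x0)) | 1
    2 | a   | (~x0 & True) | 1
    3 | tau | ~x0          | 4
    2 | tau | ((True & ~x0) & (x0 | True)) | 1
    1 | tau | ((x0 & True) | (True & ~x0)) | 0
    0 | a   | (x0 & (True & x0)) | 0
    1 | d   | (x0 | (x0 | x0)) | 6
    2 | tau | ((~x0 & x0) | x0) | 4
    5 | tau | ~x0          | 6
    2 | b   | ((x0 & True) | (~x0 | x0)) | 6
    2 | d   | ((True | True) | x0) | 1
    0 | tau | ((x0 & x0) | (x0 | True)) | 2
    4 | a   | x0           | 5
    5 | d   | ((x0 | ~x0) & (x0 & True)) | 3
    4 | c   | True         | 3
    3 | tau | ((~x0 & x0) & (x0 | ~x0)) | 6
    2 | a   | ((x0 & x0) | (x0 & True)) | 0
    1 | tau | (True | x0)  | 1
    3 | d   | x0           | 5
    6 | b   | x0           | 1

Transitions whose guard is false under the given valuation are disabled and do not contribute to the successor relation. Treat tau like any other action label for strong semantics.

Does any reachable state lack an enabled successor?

Answer: DEADLOCK-FREE

Working:
Reach set: {0,1,2,3,4,5,6}
  0: a→0  tau→2  [2 exit(s)]
  1: d→6  tau→0  tau→1  [3 exit(s)]
  2: a→0  b→6  d→1  tau→4  [4 exit(s)]
  3: d→5  [1 exit(s)]
  4: a→1  a→5  c→3  [3 exit(s)]
  5: d→3  [1 exit(s)]
  6: b→1  [1 exit(s)]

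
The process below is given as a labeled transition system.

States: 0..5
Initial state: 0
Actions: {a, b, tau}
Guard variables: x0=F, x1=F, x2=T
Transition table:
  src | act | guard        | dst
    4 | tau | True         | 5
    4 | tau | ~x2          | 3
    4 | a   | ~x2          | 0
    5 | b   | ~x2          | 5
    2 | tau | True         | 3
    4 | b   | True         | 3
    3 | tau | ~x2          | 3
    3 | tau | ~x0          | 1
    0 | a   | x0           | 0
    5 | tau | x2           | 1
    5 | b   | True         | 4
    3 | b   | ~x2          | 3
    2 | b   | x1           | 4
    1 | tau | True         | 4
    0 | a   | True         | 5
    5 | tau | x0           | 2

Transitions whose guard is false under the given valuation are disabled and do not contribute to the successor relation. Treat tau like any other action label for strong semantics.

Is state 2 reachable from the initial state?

Guard filter leaves 8 enabled edge(s).
Layer 0: {0}
Layer 1: {5}  cumulative {0,5}
Layer 2: {1,4}  cumulative {0,1,4,5}
Layer 3: {3}  cumulative {0,1,3,4,5}
Reach set: {0,1,3,4,5}

Answer: UNREACHABLE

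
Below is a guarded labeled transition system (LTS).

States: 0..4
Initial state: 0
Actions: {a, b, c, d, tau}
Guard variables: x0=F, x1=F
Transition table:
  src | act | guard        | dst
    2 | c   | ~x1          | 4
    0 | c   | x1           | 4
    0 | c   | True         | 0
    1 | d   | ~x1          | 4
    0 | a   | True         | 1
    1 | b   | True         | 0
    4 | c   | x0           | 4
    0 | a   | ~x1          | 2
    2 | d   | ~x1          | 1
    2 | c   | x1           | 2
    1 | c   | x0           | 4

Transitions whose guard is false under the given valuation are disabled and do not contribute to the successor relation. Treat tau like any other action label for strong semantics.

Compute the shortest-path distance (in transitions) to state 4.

Answer: 2

Working:
Layered search for 4:
  L0 = {0}
  L1 = {1,2}
  L2 = {4}
depth(4)=2, e.g. a·d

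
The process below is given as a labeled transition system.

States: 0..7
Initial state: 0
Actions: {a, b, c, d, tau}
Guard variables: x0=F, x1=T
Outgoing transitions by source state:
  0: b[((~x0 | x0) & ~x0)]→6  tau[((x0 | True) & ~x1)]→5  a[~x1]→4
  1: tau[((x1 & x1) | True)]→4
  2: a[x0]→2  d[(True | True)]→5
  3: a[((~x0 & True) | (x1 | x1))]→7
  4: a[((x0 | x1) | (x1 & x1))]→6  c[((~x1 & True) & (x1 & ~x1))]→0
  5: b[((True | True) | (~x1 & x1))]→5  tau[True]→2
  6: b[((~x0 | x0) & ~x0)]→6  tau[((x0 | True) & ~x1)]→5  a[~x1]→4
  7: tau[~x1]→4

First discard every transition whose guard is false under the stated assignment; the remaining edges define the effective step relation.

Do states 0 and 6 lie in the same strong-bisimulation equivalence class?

Refine partition for ~:
  P[0] = {{0,1,2,3,4,5,6,7}}
  P[1] = {{0,6},{1},{2},{3,4},{5},{7}}
  P[2] = {{0,6},{1},{2},{3},{4},{5},{7}}
7 equivalence class(es) (converged in 3)
class of 0: {0,6}; class of 6: {0,6}

Answer: BISIMILAR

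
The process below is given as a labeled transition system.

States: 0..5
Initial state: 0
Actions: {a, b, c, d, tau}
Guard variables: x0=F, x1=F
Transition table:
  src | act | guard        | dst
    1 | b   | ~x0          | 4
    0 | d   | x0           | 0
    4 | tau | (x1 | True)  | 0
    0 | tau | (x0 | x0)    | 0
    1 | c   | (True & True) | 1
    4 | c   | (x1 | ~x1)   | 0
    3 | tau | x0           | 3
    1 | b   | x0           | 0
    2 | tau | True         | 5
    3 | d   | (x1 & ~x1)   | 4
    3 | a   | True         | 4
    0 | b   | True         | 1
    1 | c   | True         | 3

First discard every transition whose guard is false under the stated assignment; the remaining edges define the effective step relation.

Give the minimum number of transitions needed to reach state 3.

Layered search for 3:
  L0 = {0}
  L1 = {1}
  L2 = {3,4}
3 enters at depth 2; path b·c

Answer: 2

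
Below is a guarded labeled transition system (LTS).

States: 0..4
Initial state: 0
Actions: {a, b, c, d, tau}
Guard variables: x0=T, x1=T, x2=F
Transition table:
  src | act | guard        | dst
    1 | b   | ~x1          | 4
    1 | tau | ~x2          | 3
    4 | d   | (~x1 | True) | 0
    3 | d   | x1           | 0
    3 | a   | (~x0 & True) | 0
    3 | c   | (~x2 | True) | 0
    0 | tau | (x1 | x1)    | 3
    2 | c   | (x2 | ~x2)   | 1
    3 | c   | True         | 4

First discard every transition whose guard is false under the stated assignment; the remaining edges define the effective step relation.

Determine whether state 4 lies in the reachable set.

After dropping false guards: 7 live edges.
L0 = {0}
L1 = {3}  cumulative {0,3}
L2 = {4}  cumulative {0,3,4}
Reach set: {0,3,4}
trace reaching 4: tau·c

Answer: REACHABLE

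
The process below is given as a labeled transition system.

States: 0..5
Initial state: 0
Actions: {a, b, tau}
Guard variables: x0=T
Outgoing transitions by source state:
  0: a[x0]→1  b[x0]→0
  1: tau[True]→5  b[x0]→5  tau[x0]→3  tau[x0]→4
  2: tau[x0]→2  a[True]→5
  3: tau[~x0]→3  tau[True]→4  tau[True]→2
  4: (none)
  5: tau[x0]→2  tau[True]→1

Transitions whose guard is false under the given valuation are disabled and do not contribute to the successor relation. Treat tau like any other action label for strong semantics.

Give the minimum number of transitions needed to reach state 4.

BFS to 4:
  L0 = {0}
  L1 = {1}
  L2 = {3,4,5}
depth(4)=2, e.g. a·tau

Answer: 2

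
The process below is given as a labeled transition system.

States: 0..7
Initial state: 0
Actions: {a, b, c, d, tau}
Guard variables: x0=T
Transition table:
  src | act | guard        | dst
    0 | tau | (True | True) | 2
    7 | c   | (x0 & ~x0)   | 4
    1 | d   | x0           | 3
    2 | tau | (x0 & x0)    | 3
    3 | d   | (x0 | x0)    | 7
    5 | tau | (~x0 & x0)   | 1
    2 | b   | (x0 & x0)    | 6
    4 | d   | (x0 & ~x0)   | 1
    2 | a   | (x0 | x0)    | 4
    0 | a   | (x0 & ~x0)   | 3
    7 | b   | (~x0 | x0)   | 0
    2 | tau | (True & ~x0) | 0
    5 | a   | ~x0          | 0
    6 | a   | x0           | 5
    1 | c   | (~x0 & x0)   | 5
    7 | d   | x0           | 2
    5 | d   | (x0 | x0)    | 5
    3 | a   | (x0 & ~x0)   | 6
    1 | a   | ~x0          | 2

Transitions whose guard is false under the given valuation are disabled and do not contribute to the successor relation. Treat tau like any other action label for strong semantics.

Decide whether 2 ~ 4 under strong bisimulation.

Answer: NOT BISIMILAR

Trace:
Compute ~ classes (split until stable):
  P[0] = {{0,1,2,3,4,5,6,7}}
  P[1] = {{0},{1,3,5},{2},{4},{6},{7}}
  P[2] = {{0},{1,5},{2},{3},{4},{6},{7}}
  P[3] = {{0},{1},{2},{3},{4},{5},{6},{7}}
Fixed point at round 4; 8 class(es).
class of 2: {2}; class of 4: {4}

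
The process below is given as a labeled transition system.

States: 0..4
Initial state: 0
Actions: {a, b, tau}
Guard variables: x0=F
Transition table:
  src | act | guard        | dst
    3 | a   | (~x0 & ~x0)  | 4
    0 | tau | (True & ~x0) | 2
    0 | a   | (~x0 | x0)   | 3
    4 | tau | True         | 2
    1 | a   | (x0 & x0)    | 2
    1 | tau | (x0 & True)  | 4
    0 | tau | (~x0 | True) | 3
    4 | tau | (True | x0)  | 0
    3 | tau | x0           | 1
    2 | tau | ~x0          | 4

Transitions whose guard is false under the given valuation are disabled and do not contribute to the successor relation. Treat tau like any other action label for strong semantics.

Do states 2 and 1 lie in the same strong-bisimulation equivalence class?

Answer: NOT BISIMILAR

Trace:
Bisimulation quotient by refinement:
  P[0] = {{0,1,2,3,4}}
  P[1] = {{0},{1},{2,4},{3}}
  P[2] = {{0},{1},{2},{3},{4}}
stable after 3 split(s): 5 block(s)
[2]={2}  [1]={1}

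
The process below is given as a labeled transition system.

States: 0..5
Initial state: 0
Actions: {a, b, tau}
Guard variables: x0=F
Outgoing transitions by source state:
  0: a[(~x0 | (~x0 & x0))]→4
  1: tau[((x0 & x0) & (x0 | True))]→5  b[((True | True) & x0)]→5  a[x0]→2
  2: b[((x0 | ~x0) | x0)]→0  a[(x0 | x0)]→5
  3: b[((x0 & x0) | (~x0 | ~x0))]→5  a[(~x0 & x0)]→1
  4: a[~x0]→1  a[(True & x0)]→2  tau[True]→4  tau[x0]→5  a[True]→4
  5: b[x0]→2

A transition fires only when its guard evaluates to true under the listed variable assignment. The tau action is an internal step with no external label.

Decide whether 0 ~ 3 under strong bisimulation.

Refine partition for ~:
  round 0: {{0,1,2,3,4,5}}
  round 1: {{0},{1,5},{2,3},{4}}
  round 2: {{0},{1,5},{2},{3},{4}}
stable after 3 split(s): 5 block(s)
[0]={0}  [3]={3}

Answer: NOT BISIMILAR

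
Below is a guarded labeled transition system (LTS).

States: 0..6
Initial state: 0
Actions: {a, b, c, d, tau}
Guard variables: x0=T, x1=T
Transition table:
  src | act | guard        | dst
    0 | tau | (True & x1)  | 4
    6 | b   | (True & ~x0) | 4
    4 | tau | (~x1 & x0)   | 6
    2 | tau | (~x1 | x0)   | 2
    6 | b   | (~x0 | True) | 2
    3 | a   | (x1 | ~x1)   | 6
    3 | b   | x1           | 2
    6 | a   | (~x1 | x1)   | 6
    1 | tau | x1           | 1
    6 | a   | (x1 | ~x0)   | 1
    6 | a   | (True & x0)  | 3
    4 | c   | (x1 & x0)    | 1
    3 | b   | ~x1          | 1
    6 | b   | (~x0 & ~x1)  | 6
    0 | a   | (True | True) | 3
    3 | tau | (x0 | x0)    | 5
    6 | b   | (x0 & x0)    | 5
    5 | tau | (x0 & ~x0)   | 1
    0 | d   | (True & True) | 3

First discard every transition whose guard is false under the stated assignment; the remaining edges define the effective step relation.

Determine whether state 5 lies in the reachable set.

Answer: REACHABLE

Working:
14 transition(s) survive guard evaluation.
Layer 0: {0}
Layer 1: {3,4}  total {0,3,4}
Layer 2: {1,2,5,6}  total {0,1,2,3,4,5,6}
Reach set: {0,1,2,3,4,5,6}
trace reaching 5: a·tau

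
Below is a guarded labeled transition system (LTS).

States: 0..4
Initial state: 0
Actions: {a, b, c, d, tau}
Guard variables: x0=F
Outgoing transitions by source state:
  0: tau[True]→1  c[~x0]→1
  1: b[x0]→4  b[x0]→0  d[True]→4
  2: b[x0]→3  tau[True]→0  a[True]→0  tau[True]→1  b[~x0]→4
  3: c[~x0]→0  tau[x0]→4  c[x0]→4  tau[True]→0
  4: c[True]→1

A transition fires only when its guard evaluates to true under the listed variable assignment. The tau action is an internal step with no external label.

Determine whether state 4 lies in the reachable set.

After dropping false guards: 10 live edges.
Layer 0: {0}
Layer 1: {1}  cumulative {0,1}
Layer 2: {4}  cumulative {0,1,4}
Reachable = {0,1,4}
Path to 4: tau·d

Answer: REACHABLE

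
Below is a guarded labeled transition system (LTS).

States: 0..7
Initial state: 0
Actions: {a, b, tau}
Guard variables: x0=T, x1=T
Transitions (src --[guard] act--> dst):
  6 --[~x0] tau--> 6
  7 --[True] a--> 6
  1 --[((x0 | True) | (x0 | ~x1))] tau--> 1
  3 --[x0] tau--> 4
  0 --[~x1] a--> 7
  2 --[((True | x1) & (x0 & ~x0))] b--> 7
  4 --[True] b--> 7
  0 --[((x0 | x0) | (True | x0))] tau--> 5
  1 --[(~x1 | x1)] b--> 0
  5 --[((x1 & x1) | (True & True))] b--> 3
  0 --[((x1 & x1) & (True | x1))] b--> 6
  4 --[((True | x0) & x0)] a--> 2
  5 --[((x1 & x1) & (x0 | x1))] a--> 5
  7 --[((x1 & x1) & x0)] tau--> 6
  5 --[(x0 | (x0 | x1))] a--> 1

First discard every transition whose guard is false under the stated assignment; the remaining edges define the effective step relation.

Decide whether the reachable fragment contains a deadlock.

Reach set: {0,1,2,3,4,5,6,7}
  0: b→6  tau→5  [deg 2]
  1: b→0  tau→1  [deg 2]
  2: ∅  [STUCK]
  3: tau→4  [deg 1]
  4: a→2  b→7  [deg 2]
  5: a→1  a→5  b→3  [deg 3]
  6: ∅  [STUCK]
  7: a→6  tau→6  [deg 2]
witness 2: tau·b·tau·a

Answer: DEADLOCK at state 2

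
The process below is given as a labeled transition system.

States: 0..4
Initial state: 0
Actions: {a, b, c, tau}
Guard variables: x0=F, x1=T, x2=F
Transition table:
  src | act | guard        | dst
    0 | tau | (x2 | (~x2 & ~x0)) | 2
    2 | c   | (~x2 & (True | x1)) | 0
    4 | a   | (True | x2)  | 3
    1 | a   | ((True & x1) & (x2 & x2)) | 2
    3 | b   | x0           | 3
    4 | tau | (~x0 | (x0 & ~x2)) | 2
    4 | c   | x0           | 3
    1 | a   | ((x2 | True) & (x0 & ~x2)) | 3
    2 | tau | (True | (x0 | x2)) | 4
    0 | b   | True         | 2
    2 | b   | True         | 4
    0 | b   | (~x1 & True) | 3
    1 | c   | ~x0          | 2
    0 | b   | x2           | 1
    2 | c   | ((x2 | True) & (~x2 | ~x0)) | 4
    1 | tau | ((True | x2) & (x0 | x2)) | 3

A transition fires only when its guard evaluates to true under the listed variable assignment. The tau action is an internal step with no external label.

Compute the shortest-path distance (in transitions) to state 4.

Answer: 2

Working:
Layered search for 4:
  depth 0: {0}
  depth 1: {2}
  depth 2: {4}
4 enters at depth 2; path b·b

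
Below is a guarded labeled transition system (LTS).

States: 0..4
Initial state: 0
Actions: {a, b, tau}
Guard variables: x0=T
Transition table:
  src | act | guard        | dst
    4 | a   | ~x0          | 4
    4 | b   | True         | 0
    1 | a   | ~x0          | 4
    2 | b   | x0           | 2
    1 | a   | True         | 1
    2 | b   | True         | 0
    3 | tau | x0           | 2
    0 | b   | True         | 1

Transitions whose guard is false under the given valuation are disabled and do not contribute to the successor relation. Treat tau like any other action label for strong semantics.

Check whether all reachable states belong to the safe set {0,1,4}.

Allowed set {0,1,4}
Reachable = {0,1}
  0: safe
  1: safe

Answer: INVARIANT HOLDS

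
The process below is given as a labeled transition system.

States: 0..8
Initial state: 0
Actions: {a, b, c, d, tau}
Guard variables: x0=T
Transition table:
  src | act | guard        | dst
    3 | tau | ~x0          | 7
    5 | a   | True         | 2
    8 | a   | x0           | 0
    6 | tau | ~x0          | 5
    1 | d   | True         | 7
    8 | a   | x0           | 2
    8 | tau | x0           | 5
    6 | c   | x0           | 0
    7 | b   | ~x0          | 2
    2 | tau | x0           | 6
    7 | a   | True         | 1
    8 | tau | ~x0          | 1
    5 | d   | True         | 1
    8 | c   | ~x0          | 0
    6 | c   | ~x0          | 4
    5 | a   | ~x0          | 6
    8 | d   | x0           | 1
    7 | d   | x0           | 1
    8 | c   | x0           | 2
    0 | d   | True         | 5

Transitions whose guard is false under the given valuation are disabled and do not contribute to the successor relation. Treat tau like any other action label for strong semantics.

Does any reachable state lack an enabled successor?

Reachable = {0,1,2,5,6,7}
  0: d→5  [1 exit(s)]
  1: d→7  [1 exit(s)]
  2: tau→6  [1 exit(s)]
  5: a→2  d→1  [2 exit(s)]
  6: c→0  [1 exit(s)]
  7: a→1  d→1  [2 exit(s)]

Answer: DEADLOCK-FREE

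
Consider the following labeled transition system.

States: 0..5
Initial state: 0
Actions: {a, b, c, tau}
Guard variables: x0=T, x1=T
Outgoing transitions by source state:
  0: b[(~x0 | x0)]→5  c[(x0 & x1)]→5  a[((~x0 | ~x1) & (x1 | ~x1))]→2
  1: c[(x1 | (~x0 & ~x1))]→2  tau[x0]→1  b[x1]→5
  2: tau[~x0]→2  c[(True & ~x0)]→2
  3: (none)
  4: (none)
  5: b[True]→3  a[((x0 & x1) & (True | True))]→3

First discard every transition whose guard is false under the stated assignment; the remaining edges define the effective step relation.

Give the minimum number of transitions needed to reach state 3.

BFS to 3:
  depth 0: {0}
  depth 1: {5}
  depth 2: {3}
first hit 3 at d=2 via b·a

Answer: 2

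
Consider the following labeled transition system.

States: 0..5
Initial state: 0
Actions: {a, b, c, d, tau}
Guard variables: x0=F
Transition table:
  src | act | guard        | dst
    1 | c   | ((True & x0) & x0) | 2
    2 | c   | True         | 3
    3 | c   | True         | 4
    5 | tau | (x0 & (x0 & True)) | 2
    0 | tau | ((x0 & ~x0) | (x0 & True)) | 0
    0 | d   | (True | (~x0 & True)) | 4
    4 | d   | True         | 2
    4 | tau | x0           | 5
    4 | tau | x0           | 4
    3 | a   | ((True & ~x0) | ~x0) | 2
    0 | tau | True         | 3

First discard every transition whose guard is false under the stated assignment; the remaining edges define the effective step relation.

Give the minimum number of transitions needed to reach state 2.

BFS to 2:
  Layer 0: {0}
  Layer 1: {3,4}
  Layer 2: {2}
2 enters at depth 2; path d·d

Answer: 2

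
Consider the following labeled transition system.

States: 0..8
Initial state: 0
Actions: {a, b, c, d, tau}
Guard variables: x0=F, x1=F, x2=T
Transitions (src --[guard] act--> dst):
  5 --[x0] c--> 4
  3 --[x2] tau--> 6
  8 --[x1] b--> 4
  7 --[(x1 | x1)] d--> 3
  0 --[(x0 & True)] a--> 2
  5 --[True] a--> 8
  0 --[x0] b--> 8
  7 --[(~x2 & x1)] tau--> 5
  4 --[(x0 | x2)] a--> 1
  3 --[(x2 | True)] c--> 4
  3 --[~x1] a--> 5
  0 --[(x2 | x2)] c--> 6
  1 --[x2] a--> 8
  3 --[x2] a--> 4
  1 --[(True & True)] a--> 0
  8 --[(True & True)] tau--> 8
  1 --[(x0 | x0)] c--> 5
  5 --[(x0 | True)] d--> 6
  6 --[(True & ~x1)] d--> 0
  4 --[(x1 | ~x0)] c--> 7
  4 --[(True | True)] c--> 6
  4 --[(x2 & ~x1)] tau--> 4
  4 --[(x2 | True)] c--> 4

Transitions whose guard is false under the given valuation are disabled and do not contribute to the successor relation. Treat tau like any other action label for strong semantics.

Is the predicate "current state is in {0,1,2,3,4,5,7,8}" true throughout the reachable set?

Safe = {0,1,2,3,4,5,7,8}
R = {0,6}
  0: safe
  6: VIOLATES
reach 6 via c — violates

Answer: INVARIANT VIOLATED at state 6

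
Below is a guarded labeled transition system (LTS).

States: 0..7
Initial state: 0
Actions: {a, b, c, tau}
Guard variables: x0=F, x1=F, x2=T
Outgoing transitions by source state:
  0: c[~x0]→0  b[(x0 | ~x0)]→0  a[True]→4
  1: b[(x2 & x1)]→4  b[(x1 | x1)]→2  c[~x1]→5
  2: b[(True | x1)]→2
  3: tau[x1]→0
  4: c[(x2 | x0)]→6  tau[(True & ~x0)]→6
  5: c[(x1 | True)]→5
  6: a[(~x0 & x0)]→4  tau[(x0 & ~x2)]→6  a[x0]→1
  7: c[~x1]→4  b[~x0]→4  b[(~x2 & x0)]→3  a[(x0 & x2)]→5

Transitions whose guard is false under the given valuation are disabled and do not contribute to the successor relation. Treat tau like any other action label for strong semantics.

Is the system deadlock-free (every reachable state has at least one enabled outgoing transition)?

Reachable = {0,4,6}
  0: a→4  b→0  c→0  [3 out]
  4: c→6  tau→6  [2 out]
  6: ∅  [STUCK]
Path to 6: a·c

Answer: DEADLOCK at state 6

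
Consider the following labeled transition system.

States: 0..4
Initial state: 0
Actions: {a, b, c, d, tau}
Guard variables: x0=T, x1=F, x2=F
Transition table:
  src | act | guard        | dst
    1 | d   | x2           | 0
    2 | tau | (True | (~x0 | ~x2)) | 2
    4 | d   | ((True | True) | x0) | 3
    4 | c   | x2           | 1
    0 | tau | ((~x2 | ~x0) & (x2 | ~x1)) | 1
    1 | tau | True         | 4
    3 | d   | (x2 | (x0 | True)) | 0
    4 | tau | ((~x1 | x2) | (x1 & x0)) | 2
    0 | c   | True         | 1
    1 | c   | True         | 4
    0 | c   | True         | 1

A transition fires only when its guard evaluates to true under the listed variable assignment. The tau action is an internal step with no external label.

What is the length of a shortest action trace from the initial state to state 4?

Answer: 2

Working:
Layered search for 4:
  Layer 0: {0}
  Layer 1: {1}
  Layer 2: {4}
depth(4)=2, e.g. c·c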